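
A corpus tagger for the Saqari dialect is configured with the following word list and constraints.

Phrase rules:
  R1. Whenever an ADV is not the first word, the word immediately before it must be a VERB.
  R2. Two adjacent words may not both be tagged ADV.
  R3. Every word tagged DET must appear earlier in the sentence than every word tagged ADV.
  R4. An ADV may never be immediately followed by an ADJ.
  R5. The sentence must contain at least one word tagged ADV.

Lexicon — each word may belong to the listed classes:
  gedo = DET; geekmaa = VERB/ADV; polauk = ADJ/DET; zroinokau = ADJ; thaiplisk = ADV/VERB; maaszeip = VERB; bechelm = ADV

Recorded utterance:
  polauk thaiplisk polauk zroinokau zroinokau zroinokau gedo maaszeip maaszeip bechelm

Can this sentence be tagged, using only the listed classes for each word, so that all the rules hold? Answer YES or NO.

YES

Candidates per position — 1:polauk {ADJ,DET}; 2:thaiplisk {ADV,VERB}; 3:polauk {ADJ,DET}; 4:zroinokau {ADJ}; 5:zroinokau {ADJ}; 6:zroinokau {ADJ}; 7:gedo {DET}; 8:maaszeip {VERB}; 9:maaszeip {VERB}; 10:bechelm {ADV}.
One satisfying assignment: ADJ VERB ADJ ADJ ADJ ADJ DET VERB VERB ADV.
Checking: rule 1 ✓; rule 2 ✓; rule 3 ✓; rule 4 ✓; rule 5 ✓.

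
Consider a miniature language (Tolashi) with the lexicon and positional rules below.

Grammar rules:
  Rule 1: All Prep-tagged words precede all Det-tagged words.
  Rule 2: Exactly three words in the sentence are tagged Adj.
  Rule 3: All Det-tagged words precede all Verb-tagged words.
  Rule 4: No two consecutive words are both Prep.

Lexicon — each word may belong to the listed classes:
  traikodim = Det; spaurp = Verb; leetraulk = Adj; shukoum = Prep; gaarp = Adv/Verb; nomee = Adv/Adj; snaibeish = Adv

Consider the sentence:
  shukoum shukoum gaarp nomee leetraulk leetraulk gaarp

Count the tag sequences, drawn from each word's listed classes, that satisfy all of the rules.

0

Candidates per position — 1:shukoum {Prep}; 2:shukoum {Prep}; 3:gaarp {Adv,Verb}; 4:nomee {Adv,Adj}; 5:leetraulk {Adj}; 6:leetraulk {Adj}; 7:gaarp {Adv,Verb}.
There are 8 candidate sequences in total.
Rule 4 cannot be satisfied by any choice of tags from the lexicon.
So there is no consistent tagging.
Count = 0.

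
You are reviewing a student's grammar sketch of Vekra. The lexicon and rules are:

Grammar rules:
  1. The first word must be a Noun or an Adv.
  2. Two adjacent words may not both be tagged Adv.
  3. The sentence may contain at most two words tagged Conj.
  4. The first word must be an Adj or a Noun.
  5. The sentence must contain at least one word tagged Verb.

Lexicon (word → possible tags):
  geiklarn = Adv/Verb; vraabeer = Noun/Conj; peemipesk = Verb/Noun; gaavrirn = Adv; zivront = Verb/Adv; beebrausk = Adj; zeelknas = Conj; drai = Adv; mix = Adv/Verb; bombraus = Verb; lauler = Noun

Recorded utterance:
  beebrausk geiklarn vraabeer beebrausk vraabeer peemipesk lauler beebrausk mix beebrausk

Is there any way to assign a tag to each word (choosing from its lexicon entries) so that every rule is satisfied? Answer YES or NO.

NO

Candidates per position — 1:beebrausk {Adj}; 2:geiklarn {Adv,Verb}; 3:vraabeer {Noun,Conj}; 4:beebrausk {Adj}; 5:vraabeer {Noun,Conj}; 6:peemipesk {Verb,Noun}; 7:lauler {Noun}; 8:beebrausk {Adj}; 9:mix {Adv,Verb}; 10:beebrausk {Adj}.
Rule 1 cannot be satisfied by any choice of tags from the lexicon.
So there is no consistent tagging.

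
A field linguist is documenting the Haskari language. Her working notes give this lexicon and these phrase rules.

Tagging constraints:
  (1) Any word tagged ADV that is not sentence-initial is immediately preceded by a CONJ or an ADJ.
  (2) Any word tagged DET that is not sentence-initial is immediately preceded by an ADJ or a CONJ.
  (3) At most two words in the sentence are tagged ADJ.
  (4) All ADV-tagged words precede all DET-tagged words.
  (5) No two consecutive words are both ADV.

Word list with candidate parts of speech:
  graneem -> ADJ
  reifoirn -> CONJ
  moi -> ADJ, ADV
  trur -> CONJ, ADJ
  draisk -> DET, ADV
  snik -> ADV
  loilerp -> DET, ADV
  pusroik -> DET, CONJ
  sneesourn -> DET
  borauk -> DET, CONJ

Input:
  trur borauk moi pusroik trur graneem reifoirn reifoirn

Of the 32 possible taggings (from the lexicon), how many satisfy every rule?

7

Candidates per position — 1:trur {CONJ,ADJ}; 2:borauk {DET,CONJ}; 3:moi {ADJ,ADV}; 4:pusroik {DET,CONJ}; 5:trur {CONJ,ADJ}; 6:graneem {ADJ}; 7:reifoirn {CONJ}; 8:reifoirn {CONJ}.
There are 32 candidate sequences in total.
Checking each against the rules leaves 7 sequences.
Count = 7.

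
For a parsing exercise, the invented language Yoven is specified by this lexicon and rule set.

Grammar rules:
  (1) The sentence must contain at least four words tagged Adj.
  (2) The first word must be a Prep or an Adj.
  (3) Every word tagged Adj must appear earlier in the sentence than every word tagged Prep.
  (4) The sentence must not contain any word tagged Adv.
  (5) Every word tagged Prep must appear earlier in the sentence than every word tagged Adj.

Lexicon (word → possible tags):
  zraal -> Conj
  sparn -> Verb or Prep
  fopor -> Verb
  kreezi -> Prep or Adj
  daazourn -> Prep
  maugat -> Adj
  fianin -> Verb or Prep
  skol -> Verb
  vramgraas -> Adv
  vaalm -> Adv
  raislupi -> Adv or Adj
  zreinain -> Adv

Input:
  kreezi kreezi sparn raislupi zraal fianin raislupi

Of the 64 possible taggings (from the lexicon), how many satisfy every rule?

1

Candidates per position — 1:kreezi {Prep,Adj}; 2:kreezi {Prep,Adj}; 3:sparn {Verb,Prep}; 4:raislupi {Adv,Adj}; 5:zraal {Conj}; 6:fianin {Verb,Prep}; 7:raislupi {Adv,Adj}.
There are 64 candidate sequences in total.
The sequences that satisfy every rule: Adj Adj Verb Adj Conj Verb Adj.
Count = 1.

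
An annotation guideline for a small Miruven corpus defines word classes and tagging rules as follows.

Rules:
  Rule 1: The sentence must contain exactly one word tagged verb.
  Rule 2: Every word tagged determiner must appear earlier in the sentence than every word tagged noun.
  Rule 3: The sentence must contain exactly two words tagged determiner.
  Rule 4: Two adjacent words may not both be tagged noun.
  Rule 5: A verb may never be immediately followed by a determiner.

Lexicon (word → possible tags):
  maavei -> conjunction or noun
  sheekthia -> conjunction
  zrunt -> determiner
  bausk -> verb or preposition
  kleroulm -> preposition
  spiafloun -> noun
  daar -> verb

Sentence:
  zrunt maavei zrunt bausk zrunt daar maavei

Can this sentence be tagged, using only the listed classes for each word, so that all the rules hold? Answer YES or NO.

Candidates per position — 1:zrunt {determiner}; 2:maavei {conjunction,noun}; 3:zrunt {determiner}; 4:bausk {verb,preposition}; 5:zrunt {determiner}; 6:daar {verb}; 7:maavei {conjunction,noun}.
Rule 3 cannot be satisfied by any choice of tags from the lexicon.
So there is no consistent tagging.

NO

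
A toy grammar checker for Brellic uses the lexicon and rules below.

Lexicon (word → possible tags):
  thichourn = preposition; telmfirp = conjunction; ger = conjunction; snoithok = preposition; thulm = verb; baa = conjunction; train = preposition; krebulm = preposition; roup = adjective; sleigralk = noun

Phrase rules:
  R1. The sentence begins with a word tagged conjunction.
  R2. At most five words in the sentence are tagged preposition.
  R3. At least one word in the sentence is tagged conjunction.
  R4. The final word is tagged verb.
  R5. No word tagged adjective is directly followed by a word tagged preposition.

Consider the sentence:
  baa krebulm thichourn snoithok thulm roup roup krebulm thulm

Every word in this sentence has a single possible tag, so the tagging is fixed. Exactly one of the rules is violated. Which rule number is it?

5

Fixed tagging: conjunction preposition preposition preposition verb adjective adjective preposition verb.
Applying the rules: R1 holds, R2 holds, R3 holds, R4 holds, R5 violated.
Only rule 5 fails.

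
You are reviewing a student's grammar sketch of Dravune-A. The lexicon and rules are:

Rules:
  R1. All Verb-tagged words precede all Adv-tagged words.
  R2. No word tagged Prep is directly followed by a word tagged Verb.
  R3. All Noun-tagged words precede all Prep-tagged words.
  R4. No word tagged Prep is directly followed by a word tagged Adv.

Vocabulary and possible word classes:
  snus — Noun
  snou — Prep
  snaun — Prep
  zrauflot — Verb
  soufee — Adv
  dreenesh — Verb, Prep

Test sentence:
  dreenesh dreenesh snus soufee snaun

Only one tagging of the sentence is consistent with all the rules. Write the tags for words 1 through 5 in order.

Candidates per position — 1:dreenesh {Verb,Prep}; 2:dreenesh {Verb,Prep}; 3:snus {Noun}; 4:soufee {Adv}; 5:snaun {Prep}.
If word 1 were Prep, no tagging could satisfy rule 3; so word 1 is Verb.
If word 2 were Prep, no tagging could satisfy rule 3; so word 2 is Verb.
So the tagging must be: Verb Verb Noun Adv Prep.
Rule-by-rule: rule 1 holds; rule 2 holds; rule 3 holds; rule 4 holds.

Verb Verb Noun Adv Prep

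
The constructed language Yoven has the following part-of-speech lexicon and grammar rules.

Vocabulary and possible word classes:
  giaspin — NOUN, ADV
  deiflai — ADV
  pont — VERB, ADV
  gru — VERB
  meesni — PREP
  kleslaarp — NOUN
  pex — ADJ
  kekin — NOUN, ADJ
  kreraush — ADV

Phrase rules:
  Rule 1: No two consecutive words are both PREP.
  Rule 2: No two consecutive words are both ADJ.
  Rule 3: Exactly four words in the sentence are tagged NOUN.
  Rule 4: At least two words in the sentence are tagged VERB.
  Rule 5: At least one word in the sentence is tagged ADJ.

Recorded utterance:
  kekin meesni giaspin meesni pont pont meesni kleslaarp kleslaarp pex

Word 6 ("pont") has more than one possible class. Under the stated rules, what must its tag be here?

VERB

Candidates per position — 1:kekin {NOUN,ADJ}; 2:meesni {PREP}; 3:giaspin {NOUN,ADV}; 4:meesni {PREP}; 5:pont {VERB,ADV}; 6:pont {VERB,ADV}; 7:meesni {PREP}; 8:kleslaarp {NOUN}; 9:kleslaarp {NOUN}; 10:pex {ADJ}.
At position 1, choosing ADJ makes rule 3 impossible to satisfy; hence NOUN.
At position 3, choosing ADV makes rule 3 impossible to satisfy; hence NOUN.
At position 5, choosing ADV makes rule 4 impossible to satisfy; hence VERB.
At position 6, choosing ADV makes rule 4 impossible to satisfy; hence VERB.
That leaves exactly one tagging: NOUN PREP NOUN PREP VERB VERB PREP NOUN NOUN ADJ.
Checking: rule 1 satisfied; rule 2 satisfied; rule 3 satisfied; rule 4 satisfied; rule 5 satisfied.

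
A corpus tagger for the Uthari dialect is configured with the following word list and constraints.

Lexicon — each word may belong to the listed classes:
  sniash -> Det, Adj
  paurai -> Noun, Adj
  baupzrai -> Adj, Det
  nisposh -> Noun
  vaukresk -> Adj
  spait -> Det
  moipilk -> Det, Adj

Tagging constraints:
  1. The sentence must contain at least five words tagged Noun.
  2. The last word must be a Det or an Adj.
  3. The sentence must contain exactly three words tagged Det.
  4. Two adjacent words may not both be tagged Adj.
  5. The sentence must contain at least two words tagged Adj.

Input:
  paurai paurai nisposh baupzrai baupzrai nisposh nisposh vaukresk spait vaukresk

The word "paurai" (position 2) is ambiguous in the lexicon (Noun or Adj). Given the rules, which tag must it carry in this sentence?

Candidates per position — 1:paurai {Noun,Adj}; 2:paurai {Noun,Adj}; 3:nisposh {Noun}; 4:baupzrai {Adj,Det}; 5:baupzrai {Adj,Det}; 6:nisposh {Noun}; 7:nisposh {Noun}; 8:vaukresk {Adj}; 9:spait {Det}; 10:vaukresk {Adj}.
Word 1 cannot be Adj — rule 1 would then fail for every completion. It is Noun.
Word 2 cannot be Adj — rule 1 would then fail for every completion. It is Noun.
Word 4 cannot be Adj — rule 3 would then fail for every completion. It is Det.
Word 5 cannot be Adj — rule 3 would then fail for every completion. It is Det.
The only consistent sequence is: Noun Noun Noun Det Det Noun Noun Adj Det Adj.
Rule-by-rule: rule 1 satisfied; rule 2 satisfied; rule 3 satisfied; rule 4 satisfied; rule 5 satisfied.

Noun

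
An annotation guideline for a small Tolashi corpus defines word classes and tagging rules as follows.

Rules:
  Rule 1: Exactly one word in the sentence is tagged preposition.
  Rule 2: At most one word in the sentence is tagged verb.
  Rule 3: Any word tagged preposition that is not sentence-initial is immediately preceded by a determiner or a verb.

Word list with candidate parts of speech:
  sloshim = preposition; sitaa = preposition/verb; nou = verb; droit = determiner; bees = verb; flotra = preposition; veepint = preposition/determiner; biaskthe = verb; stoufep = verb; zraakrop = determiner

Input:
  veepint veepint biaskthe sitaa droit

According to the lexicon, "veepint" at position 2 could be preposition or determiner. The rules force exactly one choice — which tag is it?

determiner

Candidates per position — 1:veepint {preposition,determiner}; 2:veepint {preposition,determiner}; 3:biaskthe {verb}; 4:sitaa {preposition,verb}; 5:droit {determiner}.
Position 4: verb is ruled out by rule 2; that leaves preposition.
Position 1: preposition is ruled out by rule 1; that leaves determiner.
Position 2: preposition is ruled out by rule 1; that leaves determiner.
The unique satisfying tagging is: determiner determiner verb preposition determiner.
Verifying each rule — rule 1 ✓; rule 2 ✓; rule 3 ✓.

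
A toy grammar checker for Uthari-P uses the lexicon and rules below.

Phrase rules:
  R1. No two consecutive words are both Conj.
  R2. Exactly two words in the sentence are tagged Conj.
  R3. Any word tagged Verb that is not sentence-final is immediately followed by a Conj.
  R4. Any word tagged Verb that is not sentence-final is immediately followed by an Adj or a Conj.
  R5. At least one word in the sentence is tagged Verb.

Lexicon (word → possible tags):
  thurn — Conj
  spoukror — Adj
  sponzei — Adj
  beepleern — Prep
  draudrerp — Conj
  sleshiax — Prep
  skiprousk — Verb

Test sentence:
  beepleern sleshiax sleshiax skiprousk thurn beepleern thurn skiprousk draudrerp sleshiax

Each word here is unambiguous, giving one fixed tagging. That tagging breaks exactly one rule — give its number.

Fixed tagging: Prep Prep Prep Verb Conj Prep Conj Verb Conj Prep.
Applying the rules: R1 holds, R2 violated, R3 holds, R4 holds, R5 holds.
Only rule 2 fails.

2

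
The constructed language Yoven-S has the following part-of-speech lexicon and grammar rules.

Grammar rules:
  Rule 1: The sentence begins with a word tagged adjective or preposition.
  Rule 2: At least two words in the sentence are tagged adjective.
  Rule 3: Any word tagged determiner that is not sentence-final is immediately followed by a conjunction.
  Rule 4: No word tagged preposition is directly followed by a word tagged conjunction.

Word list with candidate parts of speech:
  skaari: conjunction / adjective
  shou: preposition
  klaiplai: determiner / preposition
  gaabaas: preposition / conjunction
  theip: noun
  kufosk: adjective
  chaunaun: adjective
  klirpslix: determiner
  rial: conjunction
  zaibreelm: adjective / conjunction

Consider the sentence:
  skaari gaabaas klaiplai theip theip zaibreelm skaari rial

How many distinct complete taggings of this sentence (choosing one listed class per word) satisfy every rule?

6

Candidates per position — 1:skaari {conjunction,adjective}; 2:gaabaas {preposition,conjunction}; 3:klaiplai {determiner,preposition}; 4:theip {noun}; 5:theip {noun}; 6:zaibreelm {adjective,conjunction}; 7:skaari {conjunction,adjective}; 8:rial {conjunction}.
There are 32 candidate sequences in total.
Checking each against the rules leaves 6 sequences.
Count = 6.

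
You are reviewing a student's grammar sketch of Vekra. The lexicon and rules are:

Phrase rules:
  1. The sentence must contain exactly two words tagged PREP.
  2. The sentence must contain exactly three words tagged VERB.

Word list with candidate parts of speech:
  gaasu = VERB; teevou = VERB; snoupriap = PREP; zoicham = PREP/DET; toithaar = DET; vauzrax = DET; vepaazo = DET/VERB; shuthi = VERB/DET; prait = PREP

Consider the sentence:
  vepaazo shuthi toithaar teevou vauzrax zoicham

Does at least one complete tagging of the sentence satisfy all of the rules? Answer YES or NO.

Candidates per position — 1:vepaazo {DET,VERB}; 2:shuthi {VERB,DET}; 3:toithaar {DET}; 4:teevou {VERB}; 5:vauzrax {DET}; 6:zoicham {PREP,DET}.
Rule 1 cannot be satisfied by any choice of tags from the lexicon.
So there is no consistent tagging.

NO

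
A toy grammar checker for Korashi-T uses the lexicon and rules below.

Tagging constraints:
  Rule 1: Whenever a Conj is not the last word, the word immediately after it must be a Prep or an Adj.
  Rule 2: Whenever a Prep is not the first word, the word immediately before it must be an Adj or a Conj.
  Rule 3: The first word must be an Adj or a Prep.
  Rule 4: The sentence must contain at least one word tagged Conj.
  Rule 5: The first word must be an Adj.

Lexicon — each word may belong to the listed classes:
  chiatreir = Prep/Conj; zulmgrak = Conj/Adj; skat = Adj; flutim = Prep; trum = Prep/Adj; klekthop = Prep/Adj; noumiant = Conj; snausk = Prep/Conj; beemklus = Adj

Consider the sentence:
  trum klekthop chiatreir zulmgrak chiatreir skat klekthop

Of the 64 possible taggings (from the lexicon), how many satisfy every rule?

12

Candidates per position — 1:trum {Prep,Adj}; 2:klekthop {Prep,Adj}; 3:chiatreir {Prep,Conj}; 4:zulmgrak {Conj,Adj}; 5:chiatreir {Prep,Conj}; 6:skat {Adj}; 7:klekthop {Prep,Adj}.
There are 64 candidate sequences in total.
Checking each against the rules leaves 12 sequences.
Count = 12.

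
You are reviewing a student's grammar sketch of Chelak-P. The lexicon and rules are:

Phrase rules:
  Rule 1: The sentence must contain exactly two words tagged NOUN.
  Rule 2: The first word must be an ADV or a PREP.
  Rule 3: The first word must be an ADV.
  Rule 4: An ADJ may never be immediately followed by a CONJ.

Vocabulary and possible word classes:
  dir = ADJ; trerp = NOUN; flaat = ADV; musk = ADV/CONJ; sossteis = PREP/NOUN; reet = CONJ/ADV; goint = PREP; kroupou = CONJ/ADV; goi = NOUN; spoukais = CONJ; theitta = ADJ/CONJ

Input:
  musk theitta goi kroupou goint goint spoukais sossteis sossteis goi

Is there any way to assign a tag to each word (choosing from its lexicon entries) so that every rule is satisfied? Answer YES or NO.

YES

Candidates per position — 1:musk {ADV,CONJ}; 2:theitta {ADJ,CONJ}; 3:goi {NOUN}; 4:kroupou {CONJ,ADV}; 5:goint {PREP}; 6:goint {PREP}; 7:spoukais {CONJ}; 8:sossteis {PREP,NOUN}; 9:sossteis {PREP,NOUN}; 10:goi {NOUN}.
One satisfying assignment: ADV CONJ NOUN ADV PREP PREP CONJ PREP PREP NOUN.
Checking: rule 1 holds; rule 2 holds; rule 3 holds; rule 4 holds.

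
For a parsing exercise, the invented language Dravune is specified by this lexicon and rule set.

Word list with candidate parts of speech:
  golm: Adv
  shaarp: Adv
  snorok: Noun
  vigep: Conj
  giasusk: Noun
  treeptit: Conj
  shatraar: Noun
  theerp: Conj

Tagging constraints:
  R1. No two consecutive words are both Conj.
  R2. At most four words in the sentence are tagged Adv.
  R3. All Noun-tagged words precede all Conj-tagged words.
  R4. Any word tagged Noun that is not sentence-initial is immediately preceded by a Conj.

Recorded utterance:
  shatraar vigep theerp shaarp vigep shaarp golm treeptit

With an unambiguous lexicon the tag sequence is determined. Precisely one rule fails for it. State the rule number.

1

Fixed tagging: Noun Conj Conj Adv Conj Adv Adv Conj.
Rule check: R1 ✗, R2 ✓, R3 ✓, R4 ✓.
Only rule 1 fails.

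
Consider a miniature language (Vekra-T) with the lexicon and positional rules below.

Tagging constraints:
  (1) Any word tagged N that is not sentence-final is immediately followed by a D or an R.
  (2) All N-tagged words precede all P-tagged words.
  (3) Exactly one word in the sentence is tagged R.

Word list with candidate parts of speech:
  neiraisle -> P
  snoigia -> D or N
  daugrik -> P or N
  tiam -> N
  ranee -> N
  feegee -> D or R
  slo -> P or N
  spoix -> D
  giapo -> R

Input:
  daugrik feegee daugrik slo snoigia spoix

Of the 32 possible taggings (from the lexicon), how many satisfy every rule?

2

Candidates per position — 1:daugrik {P,N}; 2:feegee {D,R}; 3:daugrik {P,N}; 4:slo {P,N}; 5:snoigia {D,N}; 6:spoix {D}.
There are 32 candidate sequences in total.
The sequences that satisfy every rule: P R P P D D; N R P P D D.
Count = 2.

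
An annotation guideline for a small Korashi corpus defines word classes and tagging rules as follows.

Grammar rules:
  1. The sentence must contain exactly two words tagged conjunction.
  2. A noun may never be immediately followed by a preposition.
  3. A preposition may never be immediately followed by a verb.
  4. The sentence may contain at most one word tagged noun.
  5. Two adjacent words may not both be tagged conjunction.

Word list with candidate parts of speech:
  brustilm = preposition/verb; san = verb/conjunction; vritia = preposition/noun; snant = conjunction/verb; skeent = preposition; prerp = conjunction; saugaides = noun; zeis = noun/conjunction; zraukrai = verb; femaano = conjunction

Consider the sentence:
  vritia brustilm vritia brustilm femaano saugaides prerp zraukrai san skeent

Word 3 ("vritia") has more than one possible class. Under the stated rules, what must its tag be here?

preposition

Candidates per position — 1:vritia {preposition,noun}; 2:brustilm {preposition,verb}; 3:vritia {preposition,noun}; 4:brustilm {preposition,verb}; 5:femaano {conjunction}; 6:saugaides {noun}; 7:prerp {conjunction}; 8:zraukrai {verb}; 9:san {verb,conjunction}; 10:skeent {preposition}.
Position 1: noun is ruled out by rule 4; that leaves preposition.
Position 2: verb is ruled out by rule 3; that leaves preposition.
Position 3: noun is ruled out by rule 4; that leaves preposition.
Position 4: verb is ruled out by rule 3; that leaves preposition.
Position 9: conjunction is ruled out by rule 1; that leaves verb.
That leaves exactly one tagging: preposition preposition preposition preposition conjunction noun conjunction verb verb preposition.
Rule-by-rule: rule 1 satisfied; rule 2 satisfied; rule 3 satisfied; rule 4 satisfied; rule 5 satisfied.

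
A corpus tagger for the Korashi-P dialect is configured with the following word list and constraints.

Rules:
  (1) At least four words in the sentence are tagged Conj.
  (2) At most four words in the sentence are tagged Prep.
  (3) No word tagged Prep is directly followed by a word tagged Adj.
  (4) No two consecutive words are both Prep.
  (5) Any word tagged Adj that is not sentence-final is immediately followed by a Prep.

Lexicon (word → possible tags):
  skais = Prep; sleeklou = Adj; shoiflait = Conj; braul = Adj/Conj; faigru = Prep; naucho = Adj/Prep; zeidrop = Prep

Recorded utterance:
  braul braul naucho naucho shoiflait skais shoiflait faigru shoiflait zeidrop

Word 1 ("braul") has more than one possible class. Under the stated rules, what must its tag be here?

Candidates per position — 1:braul {Adj,Conj}; 2:braul {Adj,Conj}; 3:naucho {Adj,Prep}; 4:naucho {Adj,Prep}; 5:shoiflait {Conj}; 6:skais {Prep}; 7:shoiflait {Conj}; 8:faigru {Prep}; 9:shoiflait {Conj}; 10:zeidrop {Prep}.
At position 1, choosing Adj makes rule 5 impossible to satisfy; hence Conj.
At position 4, choosing Adj makes rule 5 impossible to satisfy; hence Prep.
At position 3, choosing Prep makes rule 2 impossible to satisfy; hence Adj.
At position 2, choosing Adj makes rule 5 impossible to satisfy; hence Conj.
The only consistent sequence is: Conj Conj Adj Prep Conj Prep Conj Prep Conj Prep.
Verifying each rule — rule 1 ok; rule 2 ok; rule 3 ok; rule 4 ok; rule 5 ok.

Conj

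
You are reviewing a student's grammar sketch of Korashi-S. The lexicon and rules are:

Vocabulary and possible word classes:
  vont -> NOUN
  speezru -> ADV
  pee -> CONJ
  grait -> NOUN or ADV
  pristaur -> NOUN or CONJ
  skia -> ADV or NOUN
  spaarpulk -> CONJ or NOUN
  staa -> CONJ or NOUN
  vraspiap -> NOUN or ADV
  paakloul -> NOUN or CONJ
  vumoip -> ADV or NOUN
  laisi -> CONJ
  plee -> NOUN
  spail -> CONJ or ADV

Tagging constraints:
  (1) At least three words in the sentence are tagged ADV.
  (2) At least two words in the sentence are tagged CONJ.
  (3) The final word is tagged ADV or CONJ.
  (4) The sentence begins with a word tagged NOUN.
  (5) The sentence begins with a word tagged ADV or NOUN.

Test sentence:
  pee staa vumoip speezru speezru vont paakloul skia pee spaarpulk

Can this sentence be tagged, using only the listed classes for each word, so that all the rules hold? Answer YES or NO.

NO

Candidates per position — 1:pee {CONJ}; 2:staa {CONJ,NOUN}; 3:vumoip {ADV,NOUN}; 4:speezru {ADV}; 5:speezru {ADV}; 6:vont {NOUN}; 7:paakloul {NOUN,CONJ}; 8:skia {ADV,NOUN}; 9:pee {CONJ}; 10:spaarpulk {CONJ,NOUN}.
Rule 4 cannot be satisfied by any choice of tags from the lexicon.
So there is no consistent tagging.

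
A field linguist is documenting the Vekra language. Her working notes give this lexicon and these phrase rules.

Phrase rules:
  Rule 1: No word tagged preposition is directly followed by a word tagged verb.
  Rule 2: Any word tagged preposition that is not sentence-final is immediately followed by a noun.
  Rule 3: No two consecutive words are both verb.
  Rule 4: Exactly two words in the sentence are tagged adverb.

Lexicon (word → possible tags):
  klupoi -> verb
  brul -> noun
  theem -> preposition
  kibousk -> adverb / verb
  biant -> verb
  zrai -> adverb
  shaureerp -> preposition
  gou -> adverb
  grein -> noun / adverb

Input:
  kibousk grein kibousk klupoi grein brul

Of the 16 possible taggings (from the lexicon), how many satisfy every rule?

Candidates per position — 1:kibousk {adverb,verb}; 2:grein {noun,adverb}; 3:kibousk {adverb,verb}; 4:klupoi {verb}; 5:grein {noun,adverb}; 6:brul {noun}.
There are 16 candidate sequences in total.
The sequences that satisfy every rule: adverb noun adverb verb noun noun; verb noun adverb verb adverb noun; verb adverb adverb verb noun noun.
Count = 3.

3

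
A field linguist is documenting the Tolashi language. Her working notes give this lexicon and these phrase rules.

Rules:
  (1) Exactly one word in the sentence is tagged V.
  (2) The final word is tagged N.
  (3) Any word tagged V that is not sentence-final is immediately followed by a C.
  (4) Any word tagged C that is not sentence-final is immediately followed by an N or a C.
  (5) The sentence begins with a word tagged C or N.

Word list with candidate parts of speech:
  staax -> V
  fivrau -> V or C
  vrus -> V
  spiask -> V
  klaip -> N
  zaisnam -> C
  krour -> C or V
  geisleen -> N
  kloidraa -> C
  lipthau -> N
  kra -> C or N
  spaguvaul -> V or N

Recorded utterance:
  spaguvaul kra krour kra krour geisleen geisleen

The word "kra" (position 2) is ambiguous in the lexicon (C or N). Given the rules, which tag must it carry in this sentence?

Candidates per position — 1:spaguvaul {V,N}; 2:kra {C,N}; 3:krour {C,V}; 4:kra {C,N}; 5:krour {C,V}; 6:geisleen {N}; 7:geisleen {N}.
Position 1: V is ruled out by rule 5; that leaves N.
Position 5: V is ruled out by rule 3; that leaves C.
Position 3: C is ruled out by rule 1; that leaves V.
Position 4: N is ruled out by rule 3; that leaves C.
Position 2: C is ruled out by rule 4; that leaves N.
So the tagging must be: N N V C C N N.
Check: rule 1 holds; rule 2 holds; rule 3 holds; rule 4 holds; rule 5 holds.

N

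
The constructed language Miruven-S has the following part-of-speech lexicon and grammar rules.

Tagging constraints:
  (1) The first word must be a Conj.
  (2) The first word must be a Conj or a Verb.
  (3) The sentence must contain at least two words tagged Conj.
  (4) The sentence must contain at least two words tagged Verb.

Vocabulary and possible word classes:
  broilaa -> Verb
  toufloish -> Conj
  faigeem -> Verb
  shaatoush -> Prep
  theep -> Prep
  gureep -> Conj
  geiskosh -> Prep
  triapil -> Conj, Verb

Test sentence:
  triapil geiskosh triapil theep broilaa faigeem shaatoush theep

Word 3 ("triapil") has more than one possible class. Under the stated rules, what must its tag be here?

Conj

Candidates per position — 1:triapil {Conj,Verb}; 2:geiskosh {Prep}; 3:triapil {Conj,Verb}; 4:theep {Prep}; 5:broilaa {Verb}; 6:faigeem {Verb}; 7:shaatoush {Prep}; 8:theep {Prep}.
At position 1, choosing Verb makes rule 1 impossible to satisfy; hence Conj.
At position 3, choosing Verb makes rule 3 impossible to satisfy; hence Conj.
So the tagging must be: Conj Prep Conj Prep Verb Verb Prep Prep.
Checking: rule 1 ✓; rule 2 ✓; rule 3 ✓; rule 4 ✓.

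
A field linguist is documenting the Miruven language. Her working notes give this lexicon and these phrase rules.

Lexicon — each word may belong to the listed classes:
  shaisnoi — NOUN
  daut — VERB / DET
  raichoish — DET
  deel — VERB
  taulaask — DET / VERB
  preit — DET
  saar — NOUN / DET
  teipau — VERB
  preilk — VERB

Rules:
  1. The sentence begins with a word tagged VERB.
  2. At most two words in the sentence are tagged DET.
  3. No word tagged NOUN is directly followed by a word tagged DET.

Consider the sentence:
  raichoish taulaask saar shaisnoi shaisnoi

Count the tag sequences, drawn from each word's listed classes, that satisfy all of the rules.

0

Candidates per position — 1:raichoish {DET}; 2:taulaask {DET,VERB}; 3:saar {NOUN,DET}; 4:shaisnoi {NOUN}; 5:shaisnoi {NOUN}.
There are 4 candidate sequences in total.
Rule 1 cannot be satisfied by any choice of tags from the lexicon.
So there is no consistent tagging.
Count = 0.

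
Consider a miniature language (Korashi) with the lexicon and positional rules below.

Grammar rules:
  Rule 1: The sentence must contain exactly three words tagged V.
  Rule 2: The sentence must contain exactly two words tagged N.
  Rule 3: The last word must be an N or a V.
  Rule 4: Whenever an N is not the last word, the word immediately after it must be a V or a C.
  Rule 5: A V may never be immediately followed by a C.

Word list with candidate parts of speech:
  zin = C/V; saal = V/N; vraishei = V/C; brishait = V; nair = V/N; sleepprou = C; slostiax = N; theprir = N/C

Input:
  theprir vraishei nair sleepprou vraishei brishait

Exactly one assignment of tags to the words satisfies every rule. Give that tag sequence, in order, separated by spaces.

N V N C V V

Candidates per position — 1:theprir {N,C}; 2:vraishei {V,C}; 3:nair {V,N}; 4:sleepprou {C}; 5:vraishei {V,C}; 6:brishait {V}.
If word 1 were C, no tagging could satisfy rule 2; so word 1 is N.
If word 3 were V, no tagging could satisfy rule 2; so word 3 is N.
If word 5 were C, no tagging could satisfy rule 1; so word 5 is V.
If word 2 were C, no tagging could satisfy rule 1; so word 2 is V.
The unique satisfying tagging is: N V N C V V.
Verifying each rule — rule 1 ✓; rule 2 ✓; rule 3 ✓; rule 4 ✓; rule 5 ✓.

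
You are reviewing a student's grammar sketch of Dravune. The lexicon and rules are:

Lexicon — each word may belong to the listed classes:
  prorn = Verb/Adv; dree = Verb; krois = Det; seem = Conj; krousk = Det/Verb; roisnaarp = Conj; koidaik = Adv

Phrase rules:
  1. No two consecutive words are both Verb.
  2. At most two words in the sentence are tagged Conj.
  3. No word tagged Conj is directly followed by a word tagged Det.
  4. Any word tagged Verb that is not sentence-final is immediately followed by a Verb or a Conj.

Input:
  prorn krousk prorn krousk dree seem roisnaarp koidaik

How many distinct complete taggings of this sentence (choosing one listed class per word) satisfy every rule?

Candidates per position — 1:prorn {Verb,Adv}; 2:krousk {Det,Verb}; 3:prorn {Verb,Adv}; 4:krousk {Det,Verb}; 5:dree {Verb}; 6:seem {Conj}; 7:roisnaarp {Conj}; 8:koidaik {Adv}.
There are 16 candidate sequences in total.
The sequences that satisfy every rule: Adv Det Adv Det Verb Conj Conj Adv.
Count = 1.

1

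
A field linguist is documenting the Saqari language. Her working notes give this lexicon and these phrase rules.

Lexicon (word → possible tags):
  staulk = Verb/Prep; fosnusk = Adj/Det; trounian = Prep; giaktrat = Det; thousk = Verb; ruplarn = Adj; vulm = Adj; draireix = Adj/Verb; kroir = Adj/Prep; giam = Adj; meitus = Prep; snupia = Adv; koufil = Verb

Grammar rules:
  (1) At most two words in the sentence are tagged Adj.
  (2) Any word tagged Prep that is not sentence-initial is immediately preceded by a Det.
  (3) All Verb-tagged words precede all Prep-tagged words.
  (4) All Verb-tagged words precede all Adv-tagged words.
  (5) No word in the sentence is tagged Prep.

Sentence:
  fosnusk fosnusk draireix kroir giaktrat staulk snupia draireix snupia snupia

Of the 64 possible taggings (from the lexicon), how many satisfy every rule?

1

Candidates per position — 1:fosnusk {Adj,Det}; 2:fosnusk {Adj,Det}; 3:draireix {Adj,Verb}; 4:kroir {Adj,Prep}; 5:giaktrat {Det}; 6:staulk {Verb,Prep}; 7:snupia {Adv}; 8:draireix {Adj,Verb}; 9:snupia {Adv}; 10:snupia {Adv}.
There are 64 candidate sequences in total.
The sequences that satisfy every rule: Det Det Verb Adj Det Verb Adv Adj Adv Adv.
Count = 1.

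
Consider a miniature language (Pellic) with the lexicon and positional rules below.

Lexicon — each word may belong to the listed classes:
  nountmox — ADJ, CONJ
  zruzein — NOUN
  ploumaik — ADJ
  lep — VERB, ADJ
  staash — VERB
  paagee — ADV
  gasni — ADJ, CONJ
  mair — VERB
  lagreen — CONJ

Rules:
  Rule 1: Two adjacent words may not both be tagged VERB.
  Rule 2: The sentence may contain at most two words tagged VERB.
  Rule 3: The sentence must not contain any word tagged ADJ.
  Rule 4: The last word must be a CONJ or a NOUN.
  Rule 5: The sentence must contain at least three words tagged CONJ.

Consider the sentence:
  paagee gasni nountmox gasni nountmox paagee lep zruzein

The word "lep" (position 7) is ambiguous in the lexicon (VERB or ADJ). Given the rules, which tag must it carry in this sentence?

VERB

Candidates per position — 1:paagee {ADV}; 2:gasni {ADJ,CONJ}; 3:nountmox {ADJ,CONJ}; 4:gasni {ADJ,CONJ}; 5:nountmox {ADJ,CONJ}; 6:paagee {ADV}; 7:lep {VERB,ADJ}; 8:zruzein {NOUN}.
At position 2, choosing ADJ makes rule 3 impossible to satisfy; hence CONJ.
At position 3, choosing ADJ makes rule 3 impossible to satisfy; hence CONJ.
At position 4, choosing ADJ makes rule 3 impossible to satisfy; hence CONJ.
At position 5, choosing ADJ makes rule 3 impossible to satisfy; hence CONJ.
At position 7, choosing ADJ makes rule 3 impossible to satisfy; hence VERB.
So the tagging must be: ADV CONJ CONJ CONJ CONJ ADV VERB NOUN.
Check: rule 1 holds; rule 2 holds; rule 3 holds; rule 4 holds; rule 5 holds.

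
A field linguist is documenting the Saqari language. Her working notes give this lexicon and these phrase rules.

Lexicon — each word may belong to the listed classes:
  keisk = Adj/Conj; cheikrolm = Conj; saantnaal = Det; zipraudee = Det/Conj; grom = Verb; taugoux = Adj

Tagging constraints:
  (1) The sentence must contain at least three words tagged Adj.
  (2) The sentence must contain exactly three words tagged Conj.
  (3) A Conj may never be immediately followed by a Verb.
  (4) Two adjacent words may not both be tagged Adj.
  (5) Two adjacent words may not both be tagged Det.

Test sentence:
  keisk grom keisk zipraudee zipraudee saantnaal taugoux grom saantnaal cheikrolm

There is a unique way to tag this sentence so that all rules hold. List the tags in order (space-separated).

Candidates per position — 1:keisk {Adj,Conj}; 2:grom {Verb}; 3:keisk {Adj,Conj}; 4:zipraudee {Det,Conj}; 5:zipraudee {Det,Conj}; 6:saantnaal {Det}; 7:taugoux {Adj}; 8:grom {Verb}; 9:saantnaal {Det}; 10:cheikrolm {Conj}.
Position 1: tagging it Conj would leave rule 1 unsatisfiable, so it must be Adj.
Position 3: tagging it Conj would leave rule 1 unsatisfiable, so it must be Adj.
Position 4: tagging it Det would leave rule 2 unsatisfiable, so it must be Conj.
Position 5: tagging it Det would leave rule 2 unsatisfiable, so it must be Conj.
That leaves exactly one tagging: Adj Verb Adj Conj Conj Det Adj Verb Det Conj.
Check: rule 1 holds; rule 2 holds; rule 3 holds; rule 4 holds; rule 5 holds.

Adj Verb Adj Conj Conj Det Adj Verb Det Conj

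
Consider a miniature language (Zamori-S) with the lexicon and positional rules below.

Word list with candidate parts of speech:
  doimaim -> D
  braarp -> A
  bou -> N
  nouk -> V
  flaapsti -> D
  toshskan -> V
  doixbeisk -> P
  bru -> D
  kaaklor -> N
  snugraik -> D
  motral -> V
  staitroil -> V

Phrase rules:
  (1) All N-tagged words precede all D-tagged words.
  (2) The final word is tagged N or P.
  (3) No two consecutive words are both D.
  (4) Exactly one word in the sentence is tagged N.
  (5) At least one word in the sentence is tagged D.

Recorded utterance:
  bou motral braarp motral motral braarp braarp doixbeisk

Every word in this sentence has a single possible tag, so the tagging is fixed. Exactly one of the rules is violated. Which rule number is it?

5

Fixed tagging: N V A V V A A P.
Rule check: R1 ✓, R2 ✓, R3 ✓, R4 ✓, R5 ✗.
Only rule 5 fails.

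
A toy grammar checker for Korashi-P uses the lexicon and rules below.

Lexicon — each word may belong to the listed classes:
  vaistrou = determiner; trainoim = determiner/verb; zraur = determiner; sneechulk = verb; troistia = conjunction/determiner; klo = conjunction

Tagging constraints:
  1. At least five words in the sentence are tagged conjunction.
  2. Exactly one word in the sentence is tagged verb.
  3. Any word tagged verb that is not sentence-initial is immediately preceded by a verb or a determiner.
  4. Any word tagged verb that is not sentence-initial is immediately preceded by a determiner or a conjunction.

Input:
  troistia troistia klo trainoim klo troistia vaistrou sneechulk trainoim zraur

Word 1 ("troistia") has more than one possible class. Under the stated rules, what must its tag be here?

conjunction

Candidates per position — 1:troistia {conjunction,determiner}; 2:troistia {conjunction,determiner}; 3:klo {conjunction}; 4:trainoim {determiner,verb}; 5:klo {conjunction}; 6:troistia {conjunction,determiner}; 7:vaistrou {determiner}; 8:sneechulk {verb}; 9:trainoim {determiner,verb}; 10:zraur {determiner}.
If word 1 were determiner, no tagging could satisfy rule 1; so word 1 is conjunction.
If word 2 were determiner, no tagging could satisfy rule 1; so word 2 is conjunction.
If word 4 were verb, no tagging could satisfy rule 2; so word 4 is determiner.
If word 6 were determiner, no tagging could satisfy rule 1; so word 6 is conjunction.
If word 9 were verb, no tagging could satisfy rule 2; so word 9 is determiner.
That leaves exactly one tagging: conjunction conjunction conjunction determiner conjunction conjunction determiner verb determiner determiner.
Check: rule 1 satisfied; rule 2 satisfied; rule 3 satisfied; rule 4 satisfied.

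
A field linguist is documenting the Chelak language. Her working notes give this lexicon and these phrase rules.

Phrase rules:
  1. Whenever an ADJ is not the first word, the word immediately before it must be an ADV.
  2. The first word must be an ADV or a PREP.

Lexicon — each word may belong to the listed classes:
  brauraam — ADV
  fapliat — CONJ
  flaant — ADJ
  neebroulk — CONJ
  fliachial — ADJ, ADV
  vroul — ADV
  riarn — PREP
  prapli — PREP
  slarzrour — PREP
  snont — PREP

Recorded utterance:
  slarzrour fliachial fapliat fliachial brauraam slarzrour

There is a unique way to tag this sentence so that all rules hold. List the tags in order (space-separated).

Candidates per position — 1:slarzrour {PREP}; 2:fliachial {ADJ,ADV}; 3:fapliat {CONJ}; 4:fliachial {ADJ,ADV}; 5:brauraam {ADV}; 6:slarzrour {PREP}.
At position 2, choosing ADJ makes rule 1 impossible to satisfy; hence ADV.
At position 4, choosing ADJ makes rule 1 impossible to satisfy; hence ADV.
That leaves exactly one tagging: PREP ADV CONJ ADV ADV PREP.
Verifying each rule — rule 1 satisfied; rule 2 satisfied.

PREP ADV CONJ ADV ADV PREP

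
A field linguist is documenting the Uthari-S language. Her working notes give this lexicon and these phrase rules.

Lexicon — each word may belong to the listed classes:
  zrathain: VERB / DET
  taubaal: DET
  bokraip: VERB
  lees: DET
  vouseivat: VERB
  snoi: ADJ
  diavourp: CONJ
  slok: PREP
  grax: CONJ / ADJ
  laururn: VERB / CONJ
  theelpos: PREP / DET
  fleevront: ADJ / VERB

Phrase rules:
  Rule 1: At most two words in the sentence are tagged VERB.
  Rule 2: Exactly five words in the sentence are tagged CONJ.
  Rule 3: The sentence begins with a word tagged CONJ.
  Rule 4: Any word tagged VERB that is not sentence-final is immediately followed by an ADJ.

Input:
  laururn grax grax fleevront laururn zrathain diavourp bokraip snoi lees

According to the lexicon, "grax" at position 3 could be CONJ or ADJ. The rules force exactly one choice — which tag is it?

Candidates per position — 1:laururn {VERB,CONJ}; 2:grax {CONJ,ADJ}; 3:grax {CONJ,ADJ}; 4:fleevront {ADJ,VERB}; 5:laururn {VERB,CONJ}; 6:zrathain {VERB,DET}; 7:diavourp {CONJ}; 8:bokraip {VERB}; 9:snoi {ADJ}; 10:lees {DET}.
If word 1 were VERB, no tagging could satisfy rule 2; so word 1 is CONJ.
If word 2 were ADJ, no tagging could satisfy rule 2; so word 2 is CONJ.
If word 3 were ADJ, no tagging could satisfy rule 2; so word 3 is CONJ.
If word 4 were VERB, no tagging could satisfy rule 4; so word 4 is ADJ.
If word 5 were VERB, no tagging could satisfy rule 2; so word 5 is CONJ.
If word 6 were VERB, no tagging could satisfy rule 4; so word 6 is DET.
The only consistent sequence is: CONJ CONJ CONJ ADJ CONJ DET CONJ VERB ADJ DET.
Check: rule 1 satisfied; rule 2 satisfied; rule 3 satisfied; rule 4 satisfied.

CONJ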